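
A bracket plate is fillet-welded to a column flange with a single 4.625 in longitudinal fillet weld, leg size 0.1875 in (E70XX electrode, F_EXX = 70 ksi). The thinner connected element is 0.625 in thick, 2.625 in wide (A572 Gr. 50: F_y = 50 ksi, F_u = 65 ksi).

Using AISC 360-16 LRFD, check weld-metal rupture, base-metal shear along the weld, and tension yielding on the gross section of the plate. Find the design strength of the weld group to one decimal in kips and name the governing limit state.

19.3 kips (weld metal governs)

Weld metal: throat = 0.707×0.1875 = 0.13256 in, L = 4.625 in. φR_n = 0.75 × 0.6 × 70 × 0.13256 × 4.625 = 19.3 kips.
Base metal shear (0.625 in plate): yield φR_n = 1.0×0.6×50×0.625×4.625 = 86.7 kips; rupture φR_n = 0.75×0.6×65×0.625×4.625 = 84.6 kips; take 84.6 kips (rupture).
Tension yield (gross): A_g = 2.625×0.625 = 1.6406 in². φR_n = 0.90 × 50 × 1.6406 = 73.8 kips.
Governing: min(19.3, 84.6, 73.8) = 19.3 kips → weld metal.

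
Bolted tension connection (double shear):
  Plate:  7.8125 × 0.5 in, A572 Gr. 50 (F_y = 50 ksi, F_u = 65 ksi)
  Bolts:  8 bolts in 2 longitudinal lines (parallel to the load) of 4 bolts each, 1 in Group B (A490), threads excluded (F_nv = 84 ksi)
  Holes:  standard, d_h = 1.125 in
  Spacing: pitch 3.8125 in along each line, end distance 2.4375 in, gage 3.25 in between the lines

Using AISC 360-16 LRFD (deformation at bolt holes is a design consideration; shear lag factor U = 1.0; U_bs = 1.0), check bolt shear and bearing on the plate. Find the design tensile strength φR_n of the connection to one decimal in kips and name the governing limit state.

460.7 kips (bearing governs)

Bolt shear: A_b = π(1)²/4 = 0.7854 in². φR_n = 0.75 × 84 × 0.7854 × 8 × 2 = 791.7 kips.
Bearing (0.5 in plate, F_u = 65 ksi): end bolts L_c = 2.4375 − 1.125/2 = 1.875, R_n = min(1.2×1.875×0.5×65, 2.4×1×0.5×65) = 73.125 kips/bolt; interior L_c = 3.8125 − 1.125 = 2.6875, R_n = 78 kips/bolt. φR_n = 0.75 × (2×73.125 + 6×78) = 460.7 kips.
Governing: min(791.7, 460.7) = 460.7 kips → bearing.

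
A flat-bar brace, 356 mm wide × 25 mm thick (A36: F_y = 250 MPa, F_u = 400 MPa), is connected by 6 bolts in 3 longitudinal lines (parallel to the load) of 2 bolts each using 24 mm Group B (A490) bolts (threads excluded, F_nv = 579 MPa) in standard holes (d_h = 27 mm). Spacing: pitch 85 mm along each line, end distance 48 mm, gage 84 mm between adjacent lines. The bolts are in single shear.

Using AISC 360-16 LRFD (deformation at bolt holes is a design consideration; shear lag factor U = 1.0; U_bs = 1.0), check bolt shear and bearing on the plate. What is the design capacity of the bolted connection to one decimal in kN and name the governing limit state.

1178.7 kN (bolt shear governs)

Bolt shear: A_b = π(24)²/4 = 452.39 mm². φR_n = 0.75 × 579 × 452.39 × 6 × 1 = 1178.7 kN.
Bearing (25 mm plate, F_u = 400 MPa): end bolts L_c = 48 − 27/2 = 34.5, R_n = min(1.2×34.5×25×400, 2.4×24×25×400) = 414 kN/bolt; interior L_c = 85 − 27 = 58, R_n = 576 kN/bolt. φR_n = 0.75 × (3×414 + 3×576) = 2227.5 kN.
Governing: min(1178.7, 2227.5) = 1178.7 kN → bolt shear.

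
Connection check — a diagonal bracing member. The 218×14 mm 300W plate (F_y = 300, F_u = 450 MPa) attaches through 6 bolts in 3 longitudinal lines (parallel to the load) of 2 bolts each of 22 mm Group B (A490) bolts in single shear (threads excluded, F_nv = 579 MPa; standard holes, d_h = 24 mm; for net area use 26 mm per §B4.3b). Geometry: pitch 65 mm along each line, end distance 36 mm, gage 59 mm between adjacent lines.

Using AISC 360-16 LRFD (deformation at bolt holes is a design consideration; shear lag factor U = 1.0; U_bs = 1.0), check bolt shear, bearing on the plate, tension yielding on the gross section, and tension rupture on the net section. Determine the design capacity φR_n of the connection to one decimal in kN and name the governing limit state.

Bolt shear: A_b = π(22)²/4 = 380.13 mm². φR_n = 0.75 × 579 × 380.13 × 6 × 1 = 990.4 kN.
Bearing (14 mm plate, F_u = 450 MPa): end bolts L_c = 36 − 24/2 = 24, R_n = min(1.2×24×14×450, 2.4×22×14×450) = 181.44 kN/bolt; interior L_c = 65 − 24 = 41, R_n = 309.96 kN/bolt. φR_n = 0.75 × (3×181.44 + 3×309.96) = 1105.7 kN.
Tension yield (gross): A_g = 218×14 = 3052 mm². φR_n = 0.90 × 300 × 3052 = 824.0 kN.
Tension rupture (net): A_n = (218 − 3×26)×14 = 1960 mm² (U = 1.0, A_e = A_n). φR_n = 0.75 × 450 × 1960 = 661.5 kN.
Governing: min(990.4, 1105.7, 824.0, 661.5) = 661.5 kN → net-section rupture.

661.5 kN (net-section rupture governs)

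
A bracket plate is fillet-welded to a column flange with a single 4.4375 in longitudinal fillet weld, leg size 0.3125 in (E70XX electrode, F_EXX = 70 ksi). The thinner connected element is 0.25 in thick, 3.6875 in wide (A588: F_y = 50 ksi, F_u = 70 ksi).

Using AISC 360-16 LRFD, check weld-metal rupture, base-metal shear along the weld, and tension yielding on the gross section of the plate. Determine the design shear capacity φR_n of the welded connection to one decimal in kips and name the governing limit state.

30.9 kips (weld metal governs)

Weld metal: throat = 0.707×0.3125 = 0.22094 in, L = 4.4375 in. φR_n = 0.75 × 0.6 × 70 × 0.22094 × 4.4375 = 30.9 kips.
Base metal shear (0.25 in plate): yield φR_n = 1.0×0.6×50×0.25×4.4375 = 33.3 kips; rupture φR_n = 0.75×0.6×70×0.25×4.4375 = 34.9 kips; take 33.3 kips (yield).
Tension yield (gross): A_g = 3.6875×0.25 = 0.92188 in². φR_n = 0.90 × 50 × 0.92188 = 41.5 kips.
Governing: min(30.9, 33.3, 41.5) = 30.9 kips → weld metal.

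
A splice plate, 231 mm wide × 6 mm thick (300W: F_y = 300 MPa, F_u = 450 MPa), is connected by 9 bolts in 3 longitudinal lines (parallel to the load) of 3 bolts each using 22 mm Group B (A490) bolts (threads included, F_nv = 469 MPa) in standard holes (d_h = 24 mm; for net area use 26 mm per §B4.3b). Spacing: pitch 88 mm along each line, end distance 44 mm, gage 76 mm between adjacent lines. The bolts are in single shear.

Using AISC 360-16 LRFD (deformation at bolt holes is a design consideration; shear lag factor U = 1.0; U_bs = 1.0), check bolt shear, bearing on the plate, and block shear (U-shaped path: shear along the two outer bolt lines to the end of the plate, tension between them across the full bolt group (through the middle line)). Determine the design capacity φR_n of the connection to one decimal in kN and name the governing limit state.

558.9 kN (block shear governs)

Bolt shear: A_b = π(22)²/4 = 380.13 mm². φR_n = 0.75 × 469 × 380.13 × 9 × 1 = 1203.4 kN.
Bearing (6 mm plate, F_u = 450 MPa): end bolts L_c = 44 − 24/2 = 32, R_n = min(1.2×32×6×450, 2.4×22×6×450) = 103.68 kN/bolt; interior L_c = 88 − 24 = 64, R_n = 142.56 kN/bolt. φR_n = 0.75 × (3×103.68 + 6×142.56) = 874.8 kN.
Block shear: shear path 2×[44+2×88] = 2×220 mm, A_gv = 2640, A_nv = 2×(220 − 2.5×26)×6 = 1860 mm²; tension across gage: (152 − 2×26)×6 = 600 mm². R_n = min(0.6×450×1860, 0.6×300×2640) + 1.0×450×600 = min(502.2, 475.2) + 270 = 745.2 kN. φR_n = 0.75 × 745.2 = 558.9 kN.
Governing: min(1203.4, 874.8, 558.9) = 558.9 kN → block shear.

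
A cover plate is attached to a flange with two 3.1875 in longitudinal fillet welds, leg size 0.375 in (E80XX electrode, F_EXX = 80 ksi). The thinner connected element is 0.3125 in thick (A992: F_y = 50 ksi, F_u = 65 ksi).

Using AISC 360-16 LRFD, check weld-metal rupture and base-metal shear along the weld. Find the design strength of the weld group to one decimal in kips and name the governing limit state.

Weld metal: throat = 0.707×0.375 = 0.26513 in, L = 2×3.1875 = 6.375 in. φR_n = 0.75 × 0.6 × 80 × 0.26513 × 6.375 = 60.8 kips.
Base metal shear (0.3125 in plate): yield φR_n = 1.0×0.6×50×0.3125×6.375 = 59.8 kips; rupture φR_n = 0.75×0.6×65×0.3125×6.375 = 58.3 kips; take 58.3 kips (rupture).
Governing: min(60.8, 58.3) = 58.3 kips → base-metal shear.

58.3 kips (base-metal shear governs)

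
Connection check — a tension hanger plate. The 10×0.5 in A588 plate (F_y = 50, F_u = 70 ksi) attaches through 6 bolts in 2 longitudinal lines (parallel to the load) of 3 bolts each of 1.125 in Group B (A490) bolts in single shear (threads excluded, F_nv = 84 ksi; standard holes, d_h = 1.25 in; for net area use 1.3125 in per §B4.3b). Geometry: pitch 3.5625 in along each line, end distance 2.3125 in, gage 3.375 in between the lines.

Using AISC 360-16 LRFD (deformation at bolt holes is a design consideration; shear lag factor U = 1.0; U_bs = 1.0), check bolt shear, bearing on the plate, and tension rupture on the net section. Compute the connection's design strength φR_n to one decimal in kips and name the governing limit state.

193.6 kips (net-section rupture governs)

Bolt shear: A_b = π(1.125)²/4 = 0.99402 in². φR_n = 0.75 × 84 × 0.99402 × 6 × 1 = 375.7 kips.
Bearing (0.5 in plate, F_u = 70 ksi): end bolts L_c = 2.3125 − 1.25/2 = 1.6875, R_n = min(1.2×1.6875×0.5×70, 2.4×1.125×0.5×70) = 70.875 kips/bolt; interior L_c = 3.5625 − 1.25 = 2.3125, R_n = 94.5 kips/bolt. φR_n = 0.75 × (2×70.875 + 4×94.5) = 389.8 kips.
Tension rupture (net): A_n = (10 − 2×1.3125)×0.5 = 3.6875 in² (U = 1.0, A_e = A_n). φR_n = 0.75 × 70 × 3.6875 = 193.6 kips.
Governing: min(375.7, 389.8, 193.6) = 193.6 kips → net-section rupture.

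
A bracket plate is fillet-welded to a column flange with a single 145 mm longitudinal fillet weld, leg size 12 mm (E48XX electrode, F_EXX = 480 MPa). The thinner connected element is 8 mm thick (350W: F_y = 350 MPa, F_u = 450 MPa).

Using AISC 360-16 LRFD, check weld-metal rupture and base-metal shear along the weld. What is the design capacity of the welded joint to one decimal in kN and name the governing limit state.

234.9 kN (base-metal shear governs)

Weld metal: throat = 0.707×12 = 8.484 mm, L = 145 mm. φR_n = 0.75 × 0.6 × 480 × 8.484 × 145 = 265.7 kN.
Base metal shear (8 mm plate): yield φR_n = 1.0×0.6×350×8×145 = 243.6 kN; rupture φR_n = 0.75×0.6×450×8×145 = 234.9 kN; take 234.9 kN (rupture).
Governing: min(265.7, 234.9) = 234.9 kN → base-metal shear.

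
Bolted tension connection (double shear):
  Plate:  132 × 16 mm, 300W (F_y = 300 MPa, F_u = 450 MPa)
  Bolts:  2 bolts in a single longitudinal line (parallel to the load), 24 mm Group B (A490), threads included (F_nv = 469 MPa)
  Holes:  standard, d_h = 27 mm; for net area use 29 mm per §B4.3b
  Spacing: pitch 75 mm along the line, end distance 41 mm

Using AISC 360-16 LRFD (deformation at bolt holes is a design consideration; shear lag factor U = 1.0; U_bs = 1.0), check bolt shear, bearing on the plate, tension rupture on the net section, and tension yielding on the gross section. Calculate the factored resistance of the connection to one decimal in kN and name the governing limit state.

489.2 kN (bearing governs)

Bolt shear: A_b = π(24)²/4 = 452.39 mm². φR_n = 0.75 × 469 × 452.39 × 2 × 2 = 636.5 kN.
Bearing (16 mm plate, F_u = 450 MPa): end bolts L_c = 41 − 27/2 = 27.5, R_n = min(1.2×27.5×16×450, 2.4×24×16×450) = 237.6 kN/bolt; interior L_c = 75 − 27 = 48, R_n = 414.72 kN/bolt. φR_n = 0.75 × (1×237.6 + 1×414.72) = 489.2 kN.
Tension rupture (net): A_n = (132 − 1×29)×16 = 1648 mm² (U = 1.0, A_e = A_n). φR_n = 0.75 × 450 × 1648 = 556.2 kN.
Tension yield (gross): A_g = 132×16 = 2112 mm². φR_n = 0.90 × 300 × 2112 = 570.2 kN.
Governing: min(636.5, 489.2, 556.2, 570.2) = 489.2 kN → bearing.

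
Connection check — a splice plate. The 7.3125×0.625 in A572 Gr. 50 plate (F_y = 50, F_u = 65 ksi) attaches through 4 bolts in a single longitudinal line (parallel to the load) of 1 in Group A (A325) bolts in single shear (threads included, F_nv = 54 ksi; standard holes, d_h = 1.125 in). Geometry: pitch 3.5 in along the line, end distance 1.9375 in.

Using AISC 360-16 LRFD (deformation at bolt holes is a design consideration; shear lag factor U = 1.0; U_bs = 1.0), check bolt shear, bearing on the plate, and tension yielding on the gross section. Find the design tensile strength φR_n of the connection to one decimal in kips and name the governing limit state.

127.2 kips (bolt shear governs)

Bolt shear: A_b = π(1)²/4 = 0.7854 in². φR_n = 0.75 × 54 × 0.7854 × 4 × 1 = 127.2 kips.
Bearing (0.625 in plate, F_u = 65 ksi): end bolts L_c = 1.9375 − 1.125/2 = 1.375, R_n = min(1.2×1.375×0.625×65, 2.4×1×0.625×65) = 67.031 kips/bolt; interior L_c = 3.5 − 1.125 = 2.375, R_n = 97.5 kips/bolt. φR_n = 0.75 × (1×67.031 + 3×97.5) = 269.6 kips.
Tension yield (gross): A_g = 7.3125×0.625 = 4.5703 in². φR_n = 0.90 × 50 × 4.5703 = 205.7 kips.
Governing: min(127.2, 269.6, 205.7) = 127.2 kips → bolt shear.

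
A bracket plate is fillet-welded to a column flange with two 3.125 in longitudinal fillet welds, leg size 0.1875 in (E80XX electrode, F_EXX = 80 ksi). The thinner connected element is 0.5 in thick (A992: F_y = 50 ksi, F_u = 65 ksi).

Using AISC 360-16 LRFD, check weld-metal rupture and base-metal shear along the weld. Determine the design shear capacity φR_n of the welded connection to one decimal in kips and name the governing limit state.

Weld metal: throat = 0.707×0.1875 = 0.13256 in, L = 2×3.125 = 6.25 in. φR_n = 0.75 × 0.6 × 80 × 0.13256 × 6.25 = 29.8 kips.
Base metal shear (0.5 in plate): yield φR_n = 1.0×0.6×50×0.5×6.25 = 93.8 kips; rupture φR_n = 0.75×0.6×65×0.5×6.25 = 91.4 kips; take 91.4 kips (rupture).
Governing: min(29.8, 91.4) = 29.8 kips → weld metal.

29.8 kips (weld metal governs)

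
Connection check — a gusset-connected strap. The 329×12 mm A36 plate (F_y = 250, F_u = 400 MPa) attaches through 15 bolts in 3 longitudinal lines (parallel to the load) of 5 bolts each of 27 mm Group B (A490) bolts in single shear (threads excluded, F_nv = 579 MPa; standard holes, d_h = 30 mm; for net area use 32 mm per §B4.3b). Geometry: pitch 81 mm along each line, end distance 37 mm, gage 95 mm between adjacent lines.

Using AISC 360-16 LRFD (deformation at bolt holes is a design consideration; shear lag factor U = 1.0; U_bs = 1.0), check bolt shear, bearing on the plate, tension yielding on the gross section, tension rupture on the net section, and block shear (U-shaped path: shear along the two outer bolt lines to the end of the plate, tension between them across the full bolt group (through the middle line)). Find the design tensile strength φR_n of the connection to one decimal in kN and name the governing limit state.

838.8 kN (net-section rupture governs)

Bolt shear: A_b = π(27)²/4 = 572.56 mm². φR_n = 0.75 × 579 × 572.56 × 15 × 1 = 3729.5 kN.
Bearing (12 mm plate, F_u = 400 MPa): end bolts L_c = 37 − 30/2 = 22, R_n = min(1.2×22×12×400, 2.4×27×12×400) = 126.72 kN/bolt; interior L_c = 81 − 30 = 51, R_n = 293.76 kN/bolt. φR_n = 0.75 × (3×126.72 + 12×293.76) = 2929.0 kN.
Tension yield (gross): A_g = 329×12 = 3948 mm². φR_n = 0.90 × 250 × 3948 = 888.3 kN.
Tension rupture (net): A_n = (329 − 3×32)×12 = 2796 mm² (U = 1.0, A_e = A_n). φR_n = 0.75 × 400 × 2796 = 838.8 kN.
Block shear: shear path 2×[37+4×81] = 2×361 mm, A_gv = 8664, A_nv = 2×(361 − 4.5×32)×12 = 5208 mm²; tension across gage: (190 − 2×32)×12 = 1512 mm². R_n = min(0.6×400×5208, 0.6×250×8664) + 1.0×400×1512 = min(1249.9, 1299.6) + 604.8 = 1854.7 kN. φR_n = 0.75 × 1854.7 = 1391.0 kN.
Governing: min(3729.5, 2929.0, 888.3, 838.8, 1391.0) = 838.8 kN → net-section rupture.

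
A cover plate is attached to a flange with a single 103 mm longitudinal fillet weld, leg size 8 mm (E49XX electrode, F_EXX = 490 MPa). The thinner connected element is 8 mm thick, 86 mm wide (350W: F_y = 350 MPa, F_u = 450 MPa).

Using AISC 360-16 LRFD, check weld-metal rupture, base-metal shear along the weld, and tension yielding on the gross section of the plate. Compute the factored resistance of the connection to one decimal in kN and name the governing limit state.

128.5 kN (weld metal governs)

Weld metal: throat = 0.707×8 = 5.656 mm, L = 103 mm. φR_n = 0.75 × 0.6 × 490 × 5.656 × 103 = 128.5 kN.
Base metal shear (8 mm plate): yield φR_n = 1.0×0.6×350×8×103 = 173.0 kN; rupture φR_n = 0.75×0.6×450×8×103 = 166.9 kN; take 166.9 kN (rupture).
Tension yield (gross): A_g = 86×8 = 688 mm². φR_n = 0.90 × 350 × 688 = 216.7 kN.
Governing: min(128.5, 166.9, 216.7) = 128.5 kN → weld metal.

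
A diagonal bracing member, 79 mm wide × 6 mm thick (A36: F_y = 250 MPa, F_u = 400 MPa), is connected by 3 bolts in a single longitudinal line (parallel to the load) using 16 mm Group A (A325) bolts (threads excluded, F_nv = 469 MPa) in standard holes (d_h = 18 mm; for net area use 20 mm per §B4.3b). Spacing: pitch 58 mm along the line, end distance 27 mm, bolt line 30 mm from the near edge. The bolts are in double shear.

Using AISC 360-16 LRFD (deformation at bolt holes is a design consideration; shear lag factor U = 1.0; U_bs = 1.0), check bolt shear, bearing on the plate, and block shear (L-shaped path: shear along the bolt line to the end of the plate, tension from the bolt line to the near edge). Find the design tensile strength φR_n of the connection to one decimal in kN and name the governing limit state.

Bolt shear: A_b = π(16)²/4 = 201.06 mm². φR_n = 0.75 × 469 × 201.06 × 3 × 2 = 424.3 kN.
Bearing (6 mm plate, F_u = 400 MPa): end bolts L_c = 27 − 18/2 = 18, R_n = min(1.2×18×6×400, 2.4×16×6×400) = 51.84 kN/bolt; interior L_c = 58 − 18 = 40, R_n = 92.16 kN/bolt. φR_n = 0.75 × (1×51.84 + 2×92.16) = 177.1 kN.
Block shear: shear path 1×[27+2×58] = 1×143 mm, A_gv = 858, A_nv = 1×(143 − 2.5×20)×6 = 558 mm²; tension to near edge: (30 − 0.5×20)×6 = 120 mm². R_n = min(0.6×400×558, 0.6×250×858) + 1.0×400×120 = min(133.92, 128.7) + 48 = 176.7 kN. φR_n = 0.75 × 176.7 = 132.5 kN.
Governing: min(424.3, 177.1, 132.5) = 132.5 kN → block shear.

132.5 kN (block shear governs)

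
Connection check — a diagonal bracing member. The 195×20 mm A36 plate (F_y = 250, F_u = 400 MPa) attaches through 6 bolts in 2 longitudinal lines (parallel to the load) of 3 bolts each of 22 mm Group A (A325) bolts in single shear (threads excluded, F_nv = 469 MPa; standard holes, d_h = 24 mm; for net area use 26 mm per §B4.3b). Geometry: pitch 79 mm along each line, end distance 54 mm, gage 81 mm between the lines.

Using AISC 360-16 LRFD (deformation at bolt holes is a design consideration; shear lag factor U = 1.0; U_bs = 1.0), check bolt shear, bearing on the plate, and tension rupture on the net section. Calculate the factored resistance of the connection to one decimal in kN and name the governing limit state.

Bolt shear: A_b = π(22)²/4 = 380.13 mm². φR_n = 0.75 × 469 × 380.13 × 6 × 1 = 802.3 kN.
Bearing (20 mm plate, F_u = 400 MPa): end bolts L_c = 54 − 24/2 = 42, R_n = min(1.2×42×20×400, 2.4×22×20×400) = 403.2 kN/bolt; interior L_c = 79 − 24 = 55, R_n = 422.4 kN/bolt. φR_n = 0.75 × (2×403.2 + 4×422.4) = 1872.0 kN.
Tension rupture (net): A_n = (195 − 2×26)×20 = 2860 mm² (U = 1.0, A_e = A_n). φR_n = 0.75 × 400 × 2860 = 858.0 kN.
Governing: min(802.3, 1872.0, 858.0) = 802.3 kN → bolt shear.

802.3 kN (bolt shear governs)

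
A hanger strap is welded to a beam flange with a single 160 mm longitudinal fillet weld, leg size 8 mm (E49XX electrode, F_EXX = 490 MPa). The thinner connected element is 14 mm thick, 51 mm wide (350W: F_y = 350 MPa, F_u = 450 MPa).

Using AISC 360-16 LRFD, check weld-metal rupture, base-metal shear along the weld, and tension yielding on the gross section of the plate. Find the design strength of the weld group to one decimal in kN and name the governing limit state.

199.5 kN (weld metal governs)

Weld metal: throat = 0.707×8 = 5.656 mm, L = 160 mm. φR_n = 0.75 × 0.6 × 490 × 5.656 × 160 = 199.5 kN.
Base metal shear (14 mm plate): yield φR_n = 1.0×0.6×350×14×160 = 470.4 kN; rupture φR_n = 0.75×0.6×450×14×160 = 453.6 kN; take 453.6 kN (rupture).
Tension yield (gross): A_g = 51×14 = 714 mm². φR_n = 0.90 × 350 × 714 = 224.9 kN.
Governing: min(199.5, 453.6, 224.9) = 199.5 kN → weld metal.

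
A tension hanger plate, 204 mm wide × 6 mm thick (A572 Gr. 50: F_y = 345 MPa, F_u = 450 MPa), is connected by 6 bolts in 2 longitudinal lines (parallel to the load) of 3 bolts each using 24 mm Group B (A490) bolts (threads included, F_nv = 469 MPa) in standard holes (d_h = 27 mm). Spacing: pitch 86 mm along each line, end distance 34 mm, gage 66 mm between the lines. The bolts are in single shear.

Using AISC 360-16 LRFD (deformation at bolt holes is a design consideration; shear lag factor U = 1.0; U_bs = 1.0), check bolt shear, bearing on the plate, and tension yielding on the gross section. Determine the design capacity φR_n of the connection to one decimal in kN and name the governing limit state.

Bolt shear: A_b = π(24)²/4 = 452.39 mm². φR_n = 0.75 × 469 × 452.39 × 6 × 1 = 954.8 kN.
Bearing (6 mm plate, F_u = 450 MPa): end bolts L_c = 34 − 27/2 = 20.5, R_n = min(1.2×20.5×6×450, 2.4×24×6×450) = 66.42 kN/bolt; interior L_c = 86 − 27 = 59, R_n = 155.52 kN/bolt. φR_n = 0.75 × (2×66.42 + 4×155.52) = 566.2 kN.
Tension yield (gross): A_g = 204×6 = 1224 mm². φR_n = 0.90 × 345 × 1224 = 380.1 kN.
Governing: min(954.8, 566.2, 380.1) = 380.1 kN → gross-section yield.

380.1 kN (gross-section yield governs)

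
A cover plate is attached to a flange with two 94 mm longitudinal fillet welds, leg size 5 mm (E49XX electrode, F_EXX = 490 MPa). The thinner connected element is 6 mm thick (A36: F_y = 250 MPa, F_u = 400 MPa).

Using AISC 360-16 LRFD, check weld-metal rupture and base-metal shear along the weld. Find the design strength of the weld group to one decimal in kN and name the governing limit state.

146.5 kN (weld metal governs)

Weld metal: throat = 0.707×5 = 3.535 mm, L = 2×94 = 188 mm. φR_n = 0.75 × 0.6 × 490 × 3.535 × 188 = 146.5 kN.
Base metal shear (6 mm plate): yield φR_n = 1.0×0.6×250×6×188 = 169.2 kN; rupture φR_n = 0.75×0.6×400×6×188 = 203.0 kN; take 169.2 kN (yield).
Governing: min(146.5, 169.2) = 146.5 kN → weld metal.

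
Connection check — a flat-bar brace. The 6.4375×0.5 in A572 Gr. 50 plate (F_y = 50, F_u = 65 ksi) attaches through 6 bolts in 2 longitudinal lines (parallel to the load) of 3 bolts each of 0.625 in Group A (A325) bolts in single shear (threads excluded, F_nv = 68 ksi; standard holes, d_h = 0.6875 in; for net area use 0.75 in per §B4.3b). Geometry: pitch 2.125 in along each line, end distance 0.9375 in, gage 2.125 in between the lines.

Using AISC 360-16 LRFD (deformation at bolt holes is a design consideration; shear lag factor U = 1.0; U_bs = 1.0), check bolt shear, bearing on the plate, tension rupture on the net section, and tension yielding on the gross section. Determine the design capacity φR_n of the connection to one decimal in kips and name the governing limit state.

93.9 kips (bolt shear governs)

Bolt shear: A_b = π(0.625)²/4 = 0.3068 in². φR_n = 0.75 × 68 × 0.3068 × 6 × 1 = 93.9 kips.
Bearing (0.5 in plate, F_u = 65 ksi): end bolts L_c = 0.9375 − 0.6875/2 = 0.59375, R_n = min(1.2×0.59375×0.5×65, 2.4×0.625×0.5×65) = 23.156 kips/bolt; interior L_c = 2.125 − 0.6875 = 1.4375, R_n = 48.75 kips/bolt. φR_n = 0.75 × (2×23.156 + 4×48.75) = 181.0 kips.
Tension rupture (net): A_n = (6.4375 − 2×0.75)×0.5 = 2.4688 in² (U = 1.0, A_e = A_n). φR_n = 0.75 × 65 × 2.4688 = 120.4 kips.
Tension yield (gross): A_g = 6.4375×0.5 = 3.2188 in². φR_n = 0.90 × 50 × 3.2188 = 144.8 kips.
Governing: min(93.9, 181.0, 120.4, 144.8) = 93.9 kips → bolt shear.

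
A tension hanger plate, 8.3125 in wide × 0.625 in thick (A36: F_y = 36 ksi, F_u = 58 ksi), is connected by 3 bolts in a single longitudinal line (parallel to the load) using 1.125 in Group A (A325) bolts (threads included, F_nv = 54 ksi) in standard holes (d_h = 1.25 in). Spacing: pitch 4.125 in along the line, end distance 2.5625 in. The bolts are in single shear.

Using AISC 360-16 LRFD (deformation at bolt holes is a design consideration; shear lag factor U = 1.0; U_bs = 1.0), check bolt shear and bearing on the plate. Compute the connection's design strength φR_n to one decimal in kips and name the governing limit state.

Bolt shear: A_b = π(1.125)²/4 = 0.99402 in². φR_n = 0.75 × 54 × 0.99402 × 3 × 1 = 120.8 kips.
Bearing (0.625 in plate, F_u = 58 ksi): end bolts L_c = 2.5625 − 1.25/2 = 1.9375, R_n = min(1.2×1.9375×0.625×58, 2.4×1.125×0.625×58) = 84.281 kips/bolt; interior L_c = 4.125 − 1.25 = 2.875, R_n = 97.875 kips/bolt. φR_n = 0.75 × (1×84.281 + 2×97.875) = 210.0 kips.
Governing: min(120.8, 210.0) = 120.8 kips → bolt shear.

120.8 kips (bolt shear governs)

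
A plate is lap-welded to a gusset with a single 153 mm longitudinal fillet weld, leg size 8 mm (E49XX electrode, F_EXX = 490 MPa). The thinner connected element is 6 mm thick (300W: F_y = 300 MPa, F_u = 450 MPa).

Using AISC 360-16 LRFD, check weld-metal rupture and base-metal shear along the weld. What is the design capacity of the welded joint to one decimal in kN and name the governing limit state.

Weld metal: throat = 0.707×8 = 5.656 mm, L = 153 mm. φR_n = 0.75 × 0.6 × 490 × 5.656 × 153 = 190.8 kN.
Base metal shear (6 mm plate): yield φR_n = 1.0×0.6×300×6×153 = 165.2 kN; rupture φR_n = 0.75×0.6×450×6×153 = 185.9 kN; take 165.2 kN (yield).
Governing: min(190.8, 165.2) = 165.2 kN → base-metal shear.

165.2 kN (base-metal shear governs)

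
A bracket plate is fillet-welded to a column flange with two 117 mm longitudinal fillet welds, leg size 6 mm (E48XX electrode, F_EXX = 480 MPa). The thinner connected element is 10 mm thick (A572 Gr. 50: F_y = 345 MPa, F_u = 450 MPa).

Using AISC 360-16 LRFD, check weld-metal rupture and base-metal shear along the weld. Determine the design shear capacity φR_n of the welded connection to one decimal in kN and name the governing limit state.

Weld metal: throat = 0.707×6 = 4.242 mm, L = 2×117 = 234 mm. φR_n = 0.75 × 0.6 × 480 × 4.242 × 234 = 214.4 kN.
Base metal shear (10 mm plate): yield φR_n = 1.0×0.6×345×10×234 = 484.4 kN; rupture φR_n = 0.75×0.6×450×10×234 = 473.9 kN; take 473.9 kN (rupture).
Governing: min(214.4, 473.9) = 214.4 kN → weld metal.

214.4 kN (weld metal governs)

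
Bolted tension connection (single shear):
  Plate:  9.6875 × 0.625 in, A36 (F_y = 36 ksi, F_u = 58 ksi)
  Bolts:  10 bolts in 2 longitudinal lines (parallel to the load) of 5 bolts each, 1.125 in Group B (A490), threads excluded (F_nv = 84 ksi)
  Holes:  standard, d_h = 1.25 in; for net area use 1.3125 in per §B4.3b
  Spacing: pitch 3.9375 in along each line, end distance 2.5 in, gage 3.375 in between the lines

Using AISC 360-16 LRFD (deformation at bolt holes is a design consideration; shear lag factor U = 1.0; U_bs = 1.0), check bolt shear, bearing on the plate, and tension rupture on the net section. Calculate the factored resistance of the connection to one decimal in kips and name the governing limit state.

192.0 kips (net-section rupture governs)

Bolt shear: A_b = π(1.125)²/4 = 0.99402 in². φR_n = 0.75 × 84 × 0.99402 × 10 × 1 = 626.2 kips.
Bearing (0.625 in plate, F_u = 58 ksi): end bolts L_c = 2.5 − 1.25/2 = 1.875, R_n = min(1.2×1.875×0.625×58, 2.4×1.125×0.625×58) = 81.563 kips/bolt; interior L_c = 3.9375 − 1.25 = 2.6875, R_n = 97.875 kips/bolt. φR_n = 0.75 × (2×81.563 + 8×97.875) = 709.6 kips.
Tension rupture (net): A_n = (9.6875 − 2×1.3125)×0.625 = 4.4141 in² (U = 1.0, A_e = A_n). φR_n = 0.75 × 58 × 4.4141 = 192.0 kips.
Governing: min(626.2, 709.6, 192.0) = 192.0 kips → net-section rupture.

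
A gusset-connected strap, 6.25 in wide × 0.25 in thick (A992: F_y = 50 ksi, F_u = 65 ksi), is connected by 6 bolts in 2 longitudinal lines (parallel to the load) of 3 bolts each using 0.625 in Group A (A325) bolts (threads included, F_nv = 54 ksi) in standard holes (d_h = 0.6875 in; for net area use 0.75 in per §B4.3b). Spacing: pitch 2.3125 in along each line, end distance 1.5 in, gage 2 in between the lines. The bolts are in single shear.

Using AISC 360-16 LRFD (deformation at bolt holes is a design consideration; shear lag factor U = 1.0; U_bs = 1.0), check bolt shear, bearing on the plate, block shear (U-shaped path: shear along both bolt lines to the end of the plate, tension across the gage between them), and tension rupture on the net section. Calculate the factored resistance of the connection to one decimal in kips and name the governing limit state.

57.9 kips (net-section rupture governs)

Bolt shear: A_b = π(0.625)²/4 = 0.3068 in². φR_n = 0.75 × 54 × 0.3068 × 6 × 1 = 74.6 kips.
Bearing (0.25 in plate, F_u = 65 ksi): end bolts L_c = 1.5 − 0.6875/2 = 1.15625, R_n = min(1.2×1.15625×0.25×65, 2.4×0.625×0.25×65) = 22.547 kips/bolt; interior L_c = 2.3125 − 0.6875 = 1.625, R_n = 24.375 kips/bolt. φR_n = 0.75 × (2×22.547 + 4×24.375) = 106.9 kips.
Block shear: shear path 2×[1.5+2×2.3125] = 2×6.125 in, A_gv = 3.0625, A_nv = 2×(6.125 − 2.5×0.75)×0.25 = 2.125 in²; tension across gage: (2 − 1×0.75)×0.25 = 0.3125 in². R_n = min(0.6×65×2.125, 0.6×50×3.0625) + 1.0×65×0.3125 = min(82.875, 91.875) + 20.313 = 103.19 kips. φR_n = 0.75 × 103.19 = 77.4 kips.
Tension rupture (net): A_n = (6.25 − 2×0.75)×0.25 = 1.1875 in² (U = 1.0, A_e = A_n). φR_n = 0.75 × 65 × 1.1875 = 57.9 kips.
Governing: min(74.6, 106.9, 77.4, 57.9) = 57.9 kips → net-section rupture.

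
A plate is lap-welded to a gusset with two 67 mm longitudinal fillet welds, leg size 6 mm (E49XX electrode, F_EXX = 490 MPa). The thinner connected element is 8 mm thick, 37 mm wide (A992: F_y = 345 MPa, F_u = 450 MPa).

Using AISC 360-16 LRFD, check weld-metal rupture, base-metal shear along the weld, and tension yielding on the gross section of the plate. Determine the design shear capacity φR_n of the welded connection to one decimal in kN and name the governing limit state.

Weld metal: throat = 0.707×6 = 4.242 mm, L = 2×67 = 134 mm. φR_n = 0.75 × 0.6 × 490 × 4.242 × 134 = 125.3 kN.
Base metal shear (8 mm plate): yield φR_n = 1.0×0.6×345×8×134 = 221.9 kN; rupture φR_n = 0.75×0.6×450×8×134 = 217.1 kN; take 217.1 kN (rupture).
Tension yield (gross): A_g = 37×8 = 296 mm². φR_n = 0.90 × 345 × 296 = 91.9 kN.
Governing: min(125.3, 217.1, 91.9) = 91.9 kN → gross-section yield.

91.9 kN (gross-section yield governs)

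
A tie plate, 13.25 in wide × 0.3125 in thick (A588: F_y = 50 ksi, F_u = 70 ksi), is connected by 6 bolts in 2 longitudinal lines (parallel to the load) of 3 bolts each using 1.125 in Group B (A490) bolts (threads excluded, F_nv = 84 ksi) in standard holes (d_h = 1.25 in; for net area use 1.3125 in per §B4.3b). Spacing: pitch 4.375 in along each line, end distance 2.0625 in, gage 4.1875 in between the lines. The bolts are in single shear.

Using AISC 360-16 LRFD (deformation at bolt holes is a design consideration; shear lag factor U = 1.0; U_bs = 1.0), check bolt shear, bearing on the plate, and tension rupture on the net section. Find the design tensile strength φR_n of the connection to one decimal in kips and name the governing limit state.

174.3 kips (net-section rupture governs)

Bolt shear: A_b = π(1.125)²/4 = 0.99402 in². φR_n = 0.75 × 84 × 0.99402 × 6 × 1 = 375.7 kips.
Bearing (0.3125 in plate, F_u = 70 ksi): end bolts L_c = 2.0625 − 1.25/2 = 1.4375, R_n = min(1.2×1.4375×0.3125×70, 2.4×1.125×0.3125×70) = 37.734 kips/bolt; interior L_c = 4.375 − 1.25 = 3.125, R_n = 59.063 kips/bolt. φR_n = 0.75 × (2×37.734 + 4×59.063) = 233.8 kips.
Tension rupture (net): A_n = (13.25 − 2×1.3125)×0.3125 = 3.3203 in² (U = 1.0, A_e = A_n). φR_n = 0.75 × 70 × 3.3203 = 174.3 kips.
Governing: min(375.7, 233.8, 174.3) = 174.3 kips → net-section rupture.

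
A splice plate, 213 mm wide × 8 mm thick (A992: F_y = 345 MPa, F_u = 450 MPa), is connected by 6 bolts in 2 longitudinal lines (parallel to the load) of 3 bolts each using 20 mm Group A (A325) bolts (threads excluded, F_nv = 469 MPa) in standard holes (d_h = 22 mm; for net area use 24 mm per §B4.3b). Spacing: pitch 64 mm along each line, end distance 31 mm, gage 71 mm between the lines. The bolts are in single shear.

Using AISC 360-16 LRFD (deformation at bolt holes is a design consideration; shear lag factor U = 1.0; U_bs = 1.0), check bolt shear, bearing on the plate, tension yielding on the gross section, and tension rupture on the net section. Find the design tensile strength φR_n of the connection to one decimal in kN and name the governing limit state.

Bolt shear: A_b = π(20)²/4 = 314.16 mm². φR_n = 0.75 × 469 × 314.16 × 6 × 1 = 663.0 kN.
Bearing (8 mm plate, F_u = 450 MPa): end bolts L_c = 31 − 22/2 = 20, R_n = min(1.2×20×8×450, 2.4×20×8×450) = 86.4 kN/bolt; interior L_c = 64 − 22 = 42, R_n = 172.8 kN/bolt. φR_n = 0.75 × (2×86.4 + 4×172.8) = 648.0 kN.
Tension yield (gross): A_g = 213×8 = 1704 mm². φR_n = 0.90 × 345 × 1704 = 529.1 kN.
Tension rupture (net): A_n = (213 − 2×24)×8 = 1320 mm² (U = 1.0, A_e = A_n). φR_n = 0.75 × 450 × 1320 = 445.5 kN.
Governing: min(663.0, 648.0, 529.1, 445.5) = 445.5 kN → net-section rupture.

445.5 kN (net-section rupture governs)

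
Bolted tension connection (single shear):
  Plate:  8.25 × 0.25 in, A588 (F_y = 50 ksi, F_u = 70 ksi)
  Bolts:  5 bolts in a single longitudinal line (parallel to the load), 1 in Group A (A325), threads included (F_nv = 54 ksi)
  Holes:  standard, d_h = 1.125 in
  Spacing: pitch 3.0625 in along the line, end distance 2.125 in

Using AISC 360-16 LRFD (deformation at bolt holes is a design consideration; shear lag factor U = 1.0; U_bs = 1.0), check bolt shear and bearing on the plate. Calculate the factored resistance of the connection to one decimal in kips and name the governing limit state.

Bolt shear: A_b = π(1)²/4 = 0.7854 in². φR_n = 0.75 × 54 × 0.7854 × 5 × 1 = 159.0 kips.
Bearing (0.25 in plate, F_u = 70 ksi): end bolts L_c = 2.125 − 1.125/2 = 1.5625, R_n = min(1.2×1.5625×0.25×70, 2.4×1×0.25×70) = 32.813 kips/bolt; interior L_c = 3.0625 − 1.125 = 1.9375, R_n = 40.688 kips/bolt. φR_n = 0.75 × (1×32.813 + 4×40.688) = 146.7 kips.
Governing: min(159.0, 146.7) = 146.7 kips → bearing.

146.7 kips (bearing governs)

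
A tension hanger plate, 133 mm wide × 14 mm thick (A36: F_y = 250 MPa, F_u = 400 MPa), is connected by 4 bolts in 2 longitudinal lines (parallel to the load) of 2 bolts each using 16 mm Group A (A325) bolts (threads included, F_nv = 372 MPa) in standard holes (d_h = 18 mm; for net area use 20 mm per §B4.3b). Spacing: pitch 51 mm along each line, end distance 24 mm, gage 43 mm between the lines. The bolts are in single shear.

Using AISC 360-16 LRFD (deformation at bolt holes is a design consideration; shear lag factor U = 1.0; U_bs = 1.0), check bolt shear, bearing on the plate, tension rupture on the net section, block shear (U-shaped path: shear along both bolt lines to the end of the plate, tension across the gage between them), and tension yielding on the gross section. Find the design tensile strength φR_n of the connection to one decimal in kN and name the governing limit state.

224.4 kN (bolt shear governs)

Bolt shear: A_b = π(16)²/4 = 201.06 mm². φR_n = 0.75 × 372 × 201.06 × 4 × 1 = 224.4 kN.
Bearing (14 mm plate, F_u = 400 MPa): end bolts L_c = 24 − 18/2 = 15, R_n = min(1.2×15×14×400, 2.4×16×14×400) = 100.8 kN/bolt; interior L_c = 51 − 18 = 33, R_n = 215.04 kN/bolt. φR_n = 0.75 × (2×100.8 + 2×215.04) = 473.8 kN.
Tension rupture (net): A_n = (133 − 2×20)×14 = 1302 mm² (U = 1.0, A_e = A_n). φR_n = 0.75 × 400 × 1302 = 390.6 kN.
Block shear: shear path 2×[24+1×51] = 2×75 mm, A_gv = 2100, A_nv = 2×(75 − 1.5×20)×14 = 1260 mm²; tension across gage: (43 − 1×20)×14 = 322 mm². R_n = min(0.6×400×1260, 0.6×250×2100) + 1.0×400×322 = min(302.4, 315) + 128.8 = 431.2 kN. φR_n = 0.75 × 431.2 = 323.4 kN.
Tension yield (gross): A_g = 133×14 = 1862 mm². φR_n = 0.90 × 250 × 1862 = 419.0 kN.
Governing: min(224.4, 473.8, 390.6, 323.4, 419.0) = 224.4 kN → bolt shear.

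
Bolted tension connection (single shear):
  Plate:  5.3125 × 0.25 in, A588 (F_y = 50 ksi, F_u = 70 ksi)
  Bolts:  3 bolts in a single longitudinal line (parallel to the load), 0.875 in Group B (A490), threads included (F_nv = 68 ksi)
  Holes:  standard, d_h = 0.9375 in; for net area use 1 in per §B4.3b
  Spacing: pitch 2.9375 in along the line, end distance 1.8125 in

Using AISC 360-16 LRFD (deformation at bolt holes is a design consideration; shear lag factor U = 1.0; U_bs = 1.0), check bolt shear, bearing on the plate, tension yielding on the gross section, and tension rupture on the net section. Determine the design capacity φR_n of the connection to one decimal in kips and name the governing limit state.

Bolt shear: A_b = π(0.875)²/4 = 0.60132 in². φR_n = 0.75 × 68 × 0.60132 × 3 × 1 = 92.0 kips.
Bearing (0.25 in plate, F_u = 70 ksi): end bolts L_c = 1.8125 − 0.9375/2 = 1.34375, R_n = min(1.2×1.34375×0.25×70, 2.4×0.875×0.25×70) = 28.219 kips/bolt; interior L_c = 2.9375 − 0.9375 = 2, R_n = 36.75 kips/bolt. φR_n = 0.75 × (1×28.219 + 2×36.75) = 76.3 kips.
Tension yield (gross): A_g = 5.3125×0.25 = 1.3281 in². φR_n = 0.90 × 50 × 1.3281 = 59.8 kips.
Tension rupture (net): A_n = (5.3125 − 1×1)×0.25 = 1.0781 in² (U = 1.0, A_e = A_n). φR_n = 0.75 × 70 × 1.0781 = 56.6 kips.
Governing: min(92.0, 76.3, 59.8, 56.6) = 56.6 kips → net-section rupture.

56.6 kips (net-section rupture governs)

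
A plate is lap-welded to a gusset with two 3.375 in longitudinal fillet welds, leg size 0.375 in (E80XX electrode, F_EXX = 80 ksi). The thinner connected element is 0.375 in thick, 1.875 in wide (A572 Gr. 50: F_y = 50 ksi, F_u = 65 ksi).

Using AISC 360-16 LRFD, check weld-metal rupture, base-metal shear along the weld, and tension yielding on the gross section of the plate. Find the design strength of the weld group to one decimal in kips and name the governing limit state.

31.6 kips (gross-section yield governs)

Weld metal: throat = 0.707×0.375 = 0.26513 in, L = 2×3.375 = 6.75 in. φR_n = 0.75 × 0.6 × 80 × 0.26513 × 6.75 = 64.4 kips.
Base metal shear (0.375 in plate): yield φR_n = 1.0×0.6×50×0.375×6.75 = 75.9 kips; rupture φR_n = 0.75×0.6×65×0.375×6.75 = 74.0 kips; take 74.0 kips (rupture).
Tension yield (gross): A_g = 1.875×0.375 = 0.70313 in². φR_n = 0.90 × 50 × 0.70313 = 31.6 kips.
Governing: min(64.4, 74.0, 31.6) = 31.6 kips → gross-section yield.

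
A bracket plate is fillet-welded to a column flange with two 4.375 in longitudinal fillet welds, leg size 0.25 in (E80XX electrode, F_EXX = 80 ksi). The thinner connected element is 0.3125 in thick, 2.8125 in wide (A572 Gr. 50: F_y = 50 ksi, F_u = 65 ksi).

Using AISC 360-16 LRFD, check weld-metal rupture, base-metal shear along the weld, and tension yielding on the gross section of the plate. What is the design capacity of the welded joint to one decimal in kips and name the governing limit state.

Weld metal: throat = 0.707×0.25 = 0.17675 in, L = 2×4.375 = 8.75 in. φR_n = 0.75 × 0.6 × 80 × 0.17675 × 8.75 = 55.7 kips.
Base metal shear (0.3125 in plate): yield φR_n = 1.0×0.6×50×0.3125×8.75 = 82.0 kips; rupture φR_n = 0.75×0.6×65×0.3125×8.75 = 80.0 kips; take 80.0 kips (rupture).
Tension yield (gross): A_g = 2.8125×0.3125 = 0.87891 in². φR_n = 0.90 × 50 × 0.87891 = 39.6 kips.
Governing: min(55.7, 80.0, 39.6) = 39.6 kips → gross-section yield.

39.6 kips (gross-section yield governs)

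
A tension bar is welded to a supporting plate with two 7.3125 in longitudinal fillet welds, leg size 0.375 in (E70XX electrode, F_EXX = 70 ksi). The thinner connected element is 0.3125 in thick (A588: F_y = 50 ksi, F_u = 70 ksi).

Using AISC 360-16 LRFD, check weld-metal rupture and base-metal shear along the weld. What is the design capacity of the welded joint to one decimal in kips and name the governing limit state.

122.1 kips (weld metal governs)

Weld metal: throat = 0.707×0.375 = 0.26513 in, L = 2×7.3125 = 14.625 in. φR_n = 0.75 × 0.6 × 70 × 0.26513 × 14.625 = 122.1 kips.
Base metal shear (0.3125 in plate): yield φR_n = 1.0×0.6×50×0.3125×14.625 = 137.1 kips; rupture φR_n = 0.75×0.6×70×0.3125×14.625 = 144.0 kips; take 137.1 kips (yield).
Governing: min(122.1, 137.1) = 122.1 kips → weld metal.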